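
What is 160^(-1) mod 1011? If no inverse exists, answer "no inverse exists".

436

gcd(1011, 160) by repeated division:
1011 = 6·160 + 51
160 = 3·51 + 7
51 = 7·7 + 2
7 = 3·2 + 1
2 = 2·1 + 0
The gcd is 1. Working backward:
1 = 7 − 3·2
1 = −3·51 + 22·7
1 = 22·160 − 69·51
1 = −69·1011 + 436·160
So 160·436 ≡ 1 (mod 1011).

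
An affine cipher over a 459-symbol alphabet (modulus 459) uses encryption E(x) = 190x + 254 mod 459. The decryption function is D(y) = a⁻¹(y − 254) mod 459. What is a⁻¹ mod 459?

244

Extended Euclidean algorithm:
459 = 2×190 + 79
190 = 2×79 + 32
79 = 2×32 + 15
32 = 2×15 + 2
15 = 7×2 + 1
2 = 2×1 + 0
Since gcd(190, 459) = 1, back-substitute to write 1 as a combination:
1 = 15 − 7·2
1 = −7·32 + 15·15
1 = 15·79 − 37·32
1 = −37·190 + 89·79
1 = 89·459 − 215·190
So 190·(-215) ≡ 1 (mod 459), and -215 ≡ 244 (mod 459).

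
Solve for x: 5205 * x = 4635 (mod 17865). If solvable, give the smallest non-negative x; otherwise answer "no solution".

1161

First find gcd(5205, 17865):
17865 = 3×5205 + 2250
5205 = 2×2250 + 705
2250 = 3×705 + 135
705 = 5×135 + 30
135 = 4×30 + 15
30 = 2×15 + 0
gcd = 15 and 15 | 4635, so solutions exist. Divide through by 15: 347x ≡ 309 (mod 1191).
Now find 347⁻¹ mod 1191:
1191 = 3*347 + 150
347 = 2*150 + 47
150 = 3*47 + 9
47 = 5*9 + 2
9 = 4*2 + 1
2 = 2*1 + 0
Back-substitute:
1 = 9 − 4·2
1 = −4·47 + 21·9
1 = 21·150 − 67·47
1 = −67·347 + 155·150
1 = 155·1191 − 532·347
So 347·(-532) ≡ 1 (mod 1191), i.e. 347⁻¹ ≡ 659.
Then x ≡ 659·309 ≡ 1161 (mod 1191); the smallest non-negative solution is x = 1161.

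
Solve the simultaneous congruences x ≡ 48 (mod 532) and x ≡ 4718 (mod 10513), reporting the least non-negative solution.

Write x = 48 + 532·k. Then 532·k ≡ 4718 − 48 ≡ 4670 (mod 10513).
Need 532⁻¹ mod 10513. Extended Euclid on (10513, 532):
10513 = 19·532 + 405
532 = 1·405 + 127
405 = 3·127 + 24
127 = 5·24 + 7
24 = 3·7 + 3
7 = 2·3 + 1
3 = 3·1 + 0
Back-substitute:
1 = 7 − 2·3
1 = −2·24 + 7·7
1 = 7·127 − 37·24
1 = −37·405 + 118·127
1 = 118·532 − 155·405
1 = −155·10513 + 3063·532
532⁻¹ ≡ 3063 (mod 10513), so k ≡ 3063·4670 ≡ 6530 (mod 10513).
x = 48 + 532·6530 = 3474008.

3474008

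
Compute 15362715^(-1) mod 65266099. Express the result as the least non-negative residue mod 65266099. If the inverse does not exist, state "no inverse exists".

35903121

Extended Euclidean algorithm:
65266099 = 4*15362715 + 3815239
15362715 = 4*3815239 + 101759
3815239 = 37*101759 + 50156
101759 = 2*50156 + 1447
50156 = 34*1447 + 958
1447 = 1*958 + 489
958 = 1*489 + 469
489 = 1*469 + 20
469 = 23*20 + 9
20 = 2*9 + 2
9 = 4*2 + 1
2 = 2*1 + 0
The gcd is 1. Working backward:
1 = 9 − 4·2
1 = −4·20 + 9·9
1 = 9·469 − 211·20
1 = −211·489 + 220·469
1 = 220·958 − 431·489
1 = −431·1447 + 651·958
1 = 651·50156 − 22565·1447
1 = −22565·101759 + 45781·50156
1 = 45781·3815239 − 1716462·101759
1 = −1716462·15362715 + 6911629·3815239
1 = 6911629·65266099 − 29362978·15362715
Hence 15362715⁻¹ ≡ -29362978 ≡ 35903121 (mod 65266099).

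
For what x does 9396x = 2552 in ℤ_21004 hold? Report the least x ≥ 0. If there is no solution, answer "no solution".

4603

First find gcd(9396, 21004):
21004 = 2*9396 + 2212
9396 = 4*2212 + 548
2212 = 4*548 + 20
548 = 27*20 + 8
20 = 2*8 + 4
8 = 2*4 + 0
gcd = 4 and 4 | 2552, so solutions exist. Divide through by 4: 2349x ≡ 638 (mod 5251).
Now find 2349⁻¹ mod 5251:
5251 = 2·2349 + 553
2349 = 4·553 + 137
553 = 4·137 + 5
137 = 27·5 + 2
5 = 2·2 + 1
2 = 2·1 + 0
Back-substitute:
1 = 5 − 2·2
1 = −2·137 + 55·5
1 = 55·553 − 222·137
1 = −222·2349 + 943·553
1 = 943·5251 − 2108·2349
So 2349·(-2108) ≡ 1 (mod 5251), i.e. 2349⁻¹ ≡ 3143.
Then x ≡ 3143·638 ≡ 4603 (mod 5251); the smallest non-negative solution is x = 4603.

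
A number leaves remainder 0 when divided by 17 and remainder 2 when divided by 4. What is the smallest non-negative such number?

Write x = 0 + 17·k. Then 17·k ≡ 2 − 0 ≡ 2 (mod 4).
Need 17⁻¹ mod 4. Extended Euclid on (4, 1):
4 = 4·1 + 0
17⁻¹ ≡ 1 (mod 4), so k ≡ 1·2 ≡ 2 (mod 4).
x = 0 + 17·2 = 34.

34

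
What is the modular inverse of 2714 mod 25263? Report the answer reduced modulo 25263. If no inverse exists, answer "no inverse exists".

gcd(25263, 2714) by repeated division:
25263 = 9*2714 + 837
2714 = 3*837 + 203
837 = 4*203 + 25
203 = 8*25 + 3
25 = 8*3 + 1
3 = 3*1 + 0
gcd = 1, so the inverse exists. Back-substitute:
1 = 25 − 8·3
1 = −8·203 + 65·25
1 = 65·837 − 268·203
1 = −268·2714 + 869·837
1 = 869·25263 − 8089·2714
Hence 2714⁻¹ ≡ -8089 ≡ 17174 (mod 25263).

17174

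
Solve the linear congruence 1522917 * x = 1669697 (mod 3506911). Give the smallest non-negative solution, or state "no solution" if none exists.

2668892

First find gcd(1522917, 3506911):
3506911 = 2*1522917 + 461077
1522917 = 3*461077 + 139686
461077 = 3*139686 + 42019
139686 = 3*42019 + 13629
42019 = 3*13629 + 1132
13629 = 12*1132 + 45
1132 = 25*45 + 7
45 = 6*7 + 3
7 = 2*3 + 1
3 = 3*1 + 0
gcd = 1, so a unique solution mod 3506911 exists.
Back-substitute for the Bézout coefficients:
1 = 7 − 2·3
1 = −2·45 + 13·7
1 = 13·1132 − 327·45
1 = −327·13629 + 3937·1132
1 = 3937·42019 − 12138·13629
1 = −12138·139686 + 40351·42019
1 = 40351·461077 − 133191·139686
1 = −133191·1522917 + 439924·461077
1 = 439924·3506911 − 1013039·1522917
So 1522917·(-1013039) ≡ 1 (mod 3506911), giving 1522917⁻¹ ≡ 2493872.
x ≡ 1522917⁻¹·1669697 ≡ 2493872·1669697 ≡ 2668892 (mod 3506911).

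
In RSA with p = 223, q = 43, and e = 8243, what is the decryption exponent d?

φ(n) = (p−1)(q−1) = 222·42 = 9324.
Need d with 8243·d ≡ 1 (mod 9324). Apply the extended Euclidean algorithm:
9324 = 1*8243 + 1081
8243 = 7*1081 + 676
1081 = 1*676 + 405
676 = 1*405 + 271
405 = 1*271 + 134
271 = 2*134 + 3
134 = 44*3 + 2
3 = 1*2 + 1
2 = 2*1 + 0
Back-substitute:
1 = 3 − 2
1 = −134 + 45·3
1 = 45·271 − 91·134
1 = −91·405 + 136·271
1 = 136·676 − 227·405
1 = −227·1081 + 363·676
1 = 363·8243 − 2768·1081
1 = −2768·9324 + 3131·8243
So 8243·3131 ≡ 1 (mod 9324), hence d = 3131.

3131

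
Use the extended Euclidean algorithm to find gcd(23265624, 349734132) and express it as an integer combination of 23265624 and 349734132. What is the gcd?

12

Repeated division:
349734132 = 15*23265624 + 749772
23265624 = 31*749772 + 22692
749772 = 33*22692 + 936
22692 = 24*936 + 228
936 = 4*228 + 24
228 = 9*24 + 12
24 = 2*12 + 0
gcd(23265624, 349734132) = 12.
Back-substituting:
12 = 228 − 9·24
12 = −9·936 + 37·228
12 = 37·22692 − 897·936
12 = −897·749772 + 29638·22692
12 = 29638·23265624 − 919675·749772
12 = −919675·349734132 + 13824763·23265624
So 12 = (-919675)·349734132 + (13824763)·23265624.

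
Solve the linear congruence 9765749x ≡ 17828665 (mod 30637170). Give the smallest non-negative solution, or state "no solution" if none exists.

First find gcd(9765749, 30637170):
30637170 = 3*9765749 + 1339923
9765749 = 7*1339923 + 386288
1339923 = 3*386288 + 181059
386288 = 2*181059 + 24170
181059 = 7*24170 + 11869
24170 = 2*11869 + 432
11869 = 27*432 + 205
432 = 2*205 + 22
205 = 9*22 + 7
22 = 3*7 + 1
7 = 7*1 + 0
gcd = 1, so a unique solution mod 30637170 exists.
Back-substitute for the Bézout coefficients:
1 = 22 − 3·7
1 = −3·205 + 28·22
1 = 28·432 − 59·205
1 = −59·11869 + 1621·432
1 = 1621·24170 − 3301·11869
1 = −3301·181059 + 24728·24170
1 = 24728·386288 − 52757·181059
1 = −52757·1339923 + 182999·386288
1 = 182999·9765749 − 1333750·1339923
1 = −1333750·30637170 + 4184249·9765749
So 9765749·(4184249) ≡ 1 (mod 30637170), giving 9765749⁻¹ ≡ 4184249.
x ≡ 9765749⁻¹·17828665 ≡ 4184249·17828665 ≡ 25526465 (mod 30637170).

25526465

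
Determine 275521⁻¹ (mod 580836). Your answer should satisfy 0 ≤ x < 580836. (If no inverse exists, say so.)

487981

Extended Euclidean algorithm:
580836 = 2·275521 + 29794
275521 = 9·29794 + 7375
29794 = 4·7375 + 294
7375 = 25·294 + 25
294 = 11·25 + 19
25 = 1·19 + 6
19 = 3·6 + 1
6 = 6·1 + 0
The gcd is 1. Working backward:
1 = 19 − 3·6
1 = −3·25 + 4·19
1 = 4·294 − 47·25
1 = −47·7375 + 1179·294
1 = 1179·29794 − 4763·7375
1 = −4763·275521 + 44046·29794
1 = 44046·580836 − 92855·275521
So 275521·(-92855) ≡ 1 (mod 580836), and -92855 ≡ 487981 (mod 580836).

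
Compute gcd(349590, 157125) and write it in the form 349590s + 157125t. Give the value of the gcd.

15

Apply Euclid's algorithm to 349590 and 157125:
349590 = 2×157125 + 35340
157125 = 4×35340 + 15765
35340 = 2×15765 + 3810
15765 = 4×3810 + 525
3810 = 7×525 + 135
525 = 3×135 + 120
135 = 1×120 + 15
120 = 8×15 + 0
gcd(349590, 157125) = 15.
Working backward:
15 = 135 − 120
15 = −525 + 4·135
15 = 4·3810 − 29·525
15 = −29·15765 + 120·3810
15 = 120·35340 − 269·15765
15 = −269·157125 + 1196·35340
15 = 1196·349590 − 2661·157125
So 15 = (1196)·349590 + (-2661)·157125.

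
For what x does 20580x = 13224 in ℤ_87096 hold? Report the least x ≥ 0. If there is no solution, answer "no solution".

5168

First find gcd(20580, 87096):
87096 = 4×20580 + 4776
20580 = 4×4776 + 1476
4776 = 3×1476 + 348
1476 = 4×348 + 84
348 = 4×84 + 12
84 = 7×12 + 0
gcd = 12 and 12 | 13224, so solutions exist. Divide through by 12: 1715x ≡ 1102 (mod 7258).
Now find 1715⁻¹ mod 7258:
7258 = 4*1715 + 398
1715 = 4*398 + 123
398 = 3*123 + 29
123 = 4*29 + 7
29 = 4*7 + 1
7 = 7*1 + 0
Back-substitute:
1 = 29 − 4·7
1 = −4·123 + 17·29
1 = 17·398 − 55·123
1 = −55·1715 + 237·398
1 = 237·7258 − 1003·1715
So 1715·(-1003) ≡ 1 (mod 7258), i.e. 1715⁻¹ ≡ 6255.
Then x ≡ 6255·1102 ≡ 5168 (mod 7258); the smallest non-negative solution is x = 5168.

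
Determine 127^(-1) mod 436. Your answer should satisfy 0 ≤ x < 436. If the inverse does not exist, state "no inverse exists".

103

gcd(436, 127) by repeated division:
436 = 3*127 + 55
127 = 2*55 + 17
55 = 3*17 + 4
17 = 4*4 + 1
4 = 4*1 + 0
Since gcd(127, 436) = 1, back-substitute to write 1 as a combination:
1 = 17 − 4·4
1 = −4·55 + 13·17
1 = 13·127 − 30·55
1 = −30·436 + 103·127
So 127·103 ≡ 1 (mod 436).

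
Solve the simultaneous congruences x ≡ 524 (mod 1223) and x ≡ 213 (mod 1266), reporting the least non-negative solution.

Write x = 524 + 1223·k. Then 1223·k ≡ 213 − 524 ≡ 955 (mod 1266).
Need 1223⁻¹ mod 1266. Extended Euclid on (1266, 1223):
1266 = 1×1223 + 43
1223 = 28×43 + 19
43 = 2×19 + 5
19 = 3×5 + 4
5 = 1×4 + 1
4 = 4×1 + 0
Back-substitute:
1 = 5 − 4
1 = −19 + 4·5
1 = 4·43 − 9·19
1 = −9·1223 + 256·43
1 = 256·1266 − 265·1223
1223⁻¹ ≡ 1001 (mod 1266), so k ≡ 1001·955 ≡ 125 (mod 1266).
x = 524 + 1223·125 = 153399.

153399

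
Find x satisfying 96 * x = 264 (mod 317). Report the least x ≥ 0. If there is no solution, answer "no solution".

82

First find gcd(96, 317):
317 = 3·96 + 29
96 = 3·29 + 9
29 = 3·9 + 2
9 = 4·2 + 1
2 = 2·1 + 0
gcd = 1, so a unique solution mod 317 exists.
Back-substitute for the Bézout coefficients:
1 = 9 − 4·2
1 = −4·29 + 13·9
1 = 13·96 − 43·29
1 = −43·317 + 142·96
So 96·(142) ≡ 1 (mod 317), giving 96⁻¹ ≡ 142.
x ≡ 96⁻¹·264 ≡ 142·264 ≡ 82 (mod 317).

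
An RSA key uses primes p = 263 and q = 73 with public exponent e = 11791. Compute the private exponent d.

11791

φ(n) = (p−1)(q−1) = 262·72 = 18864.
Need d with 11791·d ≡ 1 (mod 18864). Apply the extended Euclidean algorithm:
18864 = 1*11791 + 7073
11791 = 1*7073 + 4718
7073 = 1*4718 + 2355
4718 = 2*2355 + 8
2355 = 294*8 + 3
8 = 2*3 + 2
3 = 1*2 + 1
2 = 2*1 + 0
Back-substitute:
1 = 3 − 2
1 = −8 + 3·3
1 = 3·2355 − 883·8
1 = −883·4718 + 1769·2355
1 = 1769·7073 − 2652·4718
1 = −2652·11791 + 4421·7073
1 = 4421·18864 − 7073·11791
So 11791·(-7073) ≡ 1 (mod 18864), hence d ≡ -7073 ≡ 11791 (mod 18864).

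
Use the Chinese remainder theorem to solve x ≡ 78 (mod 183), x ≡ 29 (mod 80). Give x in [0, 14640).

Write x = 78 + 183·k. Then 183·k ≡ 29 − 78 ≡ 31 (mod 80).
Need 183⁻¹ mod 80. Extended Euclid on (80, 23):
80 = 3×23 + 11
23 = 2×11 + 1
11 = 11×1 + 0
Back-substitute:
1 = 23 − 2·11
1 = −2·80 + 7·23
183⁻¹ ≡ 7 (mod 80), so k ≡ 7·31 ≡ 57 (mod 80).
x = 78 + 183·57 = 10509.

10509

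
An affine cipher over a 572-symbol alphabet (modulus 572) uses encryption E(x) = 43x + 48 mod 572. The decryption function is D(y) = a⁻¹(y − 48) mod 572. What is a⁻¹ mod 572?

439

Run Euclid on (572, 43):
572 = 13×43 + 13
43 = 3×13 + 4
13 = 3×4 + 1
4 = 4×1 + 0
gcd = 1, so the inverse exists. Back-substitute:
1 = 13 − 3·4
1 = −3·43 + 10·13
1 = 10·572 − 133·43
Hence 43⁻¹ ≡ -133 ≡ 439 (mod 572).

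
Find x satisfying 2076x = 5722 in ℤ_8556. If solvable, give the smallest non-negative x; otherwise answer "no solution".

gcd(2076, 8556):
8556 = 4·2076 + 252
2076 = 8·252 + 60
252 = 4·60 + 12
60 = 5·12 + 0
gcd = 12, but 12 ∤ 5722, so the congruence has no solution.

no solution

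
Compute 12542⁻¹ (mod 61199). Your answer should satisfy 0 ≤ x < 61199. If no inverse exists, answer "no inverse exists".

34913

Run Euclid on (61199, 12542):
61199 = 4*12542 + 11031
12542 = 1*11031 + 1511
11031 = 7*1511 + 454
1511 = 3*454 + 149
454 = 3*149 + 7
149 = 21*7 + 2
7 = 3*2 + 1
2 = 2*1 + 0
gcd = 1, so the inverse exists. Back-substitute:
1 = 7 − 3·2
1 = −3·149 + 64·7
1 = 64·454 − 195·149
1 = −195·1511 + 649·454
1 = 649·11031 − 4738·1511
1 = −4738·12542 + 5387·11031
1 = 5387·61199 − 26286·12542
So 12542·(-26286) ≡ 1 (mod 61199), and -26286 ≡ 34913 (mod 61199).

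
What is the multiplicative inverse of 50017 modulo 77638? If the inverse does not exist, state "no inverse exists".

Compute gcd(50017, 77638):
77638 = 1×50017 + 27621
50017 = 1×27621 + 22396
27621 = 1×22396 + 5225
22396 = 4×5225 + 1496
5225 = 3×1496 + 737
1496 = 2×737 + 22
737 = 33×22 + 11
22 = 2×11 + 0
The gcd is 11, not 1, hence no inverse exists.

no inverse exists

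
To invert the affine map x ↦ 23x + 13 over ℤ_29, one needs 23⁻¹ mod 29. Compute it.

Apply the Euclidean algorithm to 29 and 23:
29 = 1*23 + 6
23 = 3*6 + 5
6 = 1*5 + 1
5 = 5*1 + 0
gcd = 1, so the inverse exists. Back-substitute:
1 = 6 − 5
1 = −23 + 4·6
1 = 4·29 − 5·23
Thus 23·(-5) ≡ 1 (mod 29); reducing, -5 mod 29 = 24.

24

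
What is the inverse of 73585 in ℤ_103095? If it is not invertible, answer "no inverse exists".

no inverse exists

Euclidean algorithm on 103095, 73585:
103095 = 1*73585 + 29510
73585 = 2*29510 + 14565
29510 = 2*14565 + 380
14565 = 38*380 + 125
380 = 3*125 + 5
125 = 25*5 + 0
gcd(73585, 103095) = 5 ≠ 1, so 73585 has no multiplicative inverse modulo 103095.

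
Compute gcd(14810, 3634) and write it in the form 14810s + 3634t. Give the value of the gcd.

Euclidean algorithm:
14810 = 4×3634 + 274
3634 = 13×274 + 72
274 = 3×72 + 58
72 = 1×58 + 14
58 = 4×14 + 2
14 = 7×2 + 0
gcd(14810, 3634) = 2.
Express as a combination:
2 = 58 − 4·14
2 = −4·72 + 5·58
2 = 5·274 − 19·72
2 = −19·3634 + 252·274
2 = 252·14810 − 1027·3634
So 2 = (252)·14810 + (-1027)·3634.

2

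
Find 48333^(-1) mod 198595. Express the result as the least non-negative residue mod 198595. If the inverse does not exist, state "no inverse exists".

5962

gcd(198595, 48333) by repeated division:
198595 = 4·48333 + 5263
48333 = 9·5263 + 966
5263 = 5·966 + 433
966 = 2·433 + 100
433 = 4·100 + 33
100 = 3·33 + 1
33 = 33·1 + 0
gcd = 1, so the inverse exists. Back-substitute:
1 = 100 − 3·33
1 = −3·433 + 13·100
1 = 13·966 − 29·433
1 = −29·5263 + 158·966
1 = 158·48333 − 1451·5263
1 = −1451·198595 + 5962·48333
So 48333·5962 ≡ 1 (mod 198595).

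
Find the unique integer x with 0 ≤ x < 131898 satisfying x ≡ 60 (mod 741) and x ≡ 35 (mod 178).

Write x = 60 + 741·k. Then 741·k ≡ 35 − 60 ≡ 153 (mod 178).
Need 741⁻¹ mod 178. Extended Euclid on (178, 29):
178 = 6×29 + 4
29 = 7×4 + 1
4 = 4×1 + 0
Back-substitute:
1 = 29 − 7·4
1 = −7·178 + 43·29
741⁻¹ ≡ 43 (mod 178), so k ≡ 43·153 ≡ 171 (mod 178).
x = 60 + 741·171 = 126771.

126771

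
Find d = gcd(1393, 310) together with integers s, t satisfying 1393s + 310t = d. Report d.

Apply Euclid's algorithm to 1393 and 310:
1393 = 4*310 + 153
310 = 2*153 + 4
153 = 38*4 + 1
4 = 4*1 + 0
gcd(1393, 310) = 1.
Back-substituting:
1 = 153 − 38·4
1 = −38·310 + 77·153
1 = 77·1393 − 346·310
So 1 = (77)·1393 + (-346)·310.

1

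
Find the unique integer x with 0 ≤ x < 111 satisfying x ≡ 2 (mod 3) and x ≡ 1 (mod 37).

38

Write x = 2 + 3·k. Then 3·k ≡ 1 − 2 ≡ 36 (mod 37).
Need 3⁻¹ mod 37. Extended Euclid on (37, 3):
37 = 12·3 + 1
3 = 3·1 + 0
Back-substitute:
1 = 37 − 12·3
3⁻¹ ≡ 25 (mod 37), so k ≡ 25·36 ≡ 12 (mod 37).
x = 2 + 3·12 = 38.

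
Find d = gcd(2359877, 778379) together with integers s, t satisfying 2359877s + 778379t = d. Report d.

Euclidean algorithm:
2359877 = 3×778379 + 24740
778379 = 31×24740 + 11439
24740 = 2×11439 + 1862
11439 = 6×1862 + 267
1862 = 6×267 + 260
267 = 1×260 + 7
260 = 37×7 + 1
7 = 7×1 + 0
gcd(2359877, 778379) = 1.
Express as a combination:
1 = 260 − 37·7
1 = −37·267 + 38·260
1 = 38·1862 − 265·267
1 = −265·11439 + 1628·1862
1 = 1628·24740 − 3521·11439
1 = −3521·778379 + 110779·24740
1 = 110779·2359877 − 335858·778379
So 1 = (110779)·2359877 + (-335858)·778379.

1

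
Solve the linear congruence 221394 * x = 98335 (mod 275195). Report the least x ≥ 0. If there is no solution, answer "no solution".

7415

First find gcd(221394, 275195):
275195 = 1×221394 + 53801
221394 = 4×53801 + 6190
53801 = 8×6190 + 4281
6190 = 1×4281 + 1909
4281 = 2×1909 + 463
1909 = 4×463 + 57
463 = 8×57 + 7
57 = 8×7 + 1
7 = 7×1 + 0
gcd = 1, so a unique solution mod 275195 exists.
Back-substitute for the Bézout coefficients:
1 = 57 − 8·7
1 = −8·463 + 65·57
1 = 65·1909 − 268·463
1 = −268·4281 + 601·1909
1 = 601·6190 − 869·4281
1 = −869·53801 + 7553·6190
1 = 7553·221394 − 31081·53801
1 = −31081·275195 + 38634·221394
So 221394·(38634) ≡ 1 (mod 275195), giving 221394⁻¹ ≡ 38634.
x ≡ 221394⁻¹·98335 ≡ 38634·98335 ≡ 7415 (mod 275195).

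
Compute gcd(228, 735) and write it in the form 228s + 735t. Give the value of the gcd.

3

Euclidean algorithm:
735 = 3·228 + 51
228 = 4·51 + 24
51 = 2·24 + 3
24 = 8·3 + 0
gcd(228, 735) = 3.
Back-substituting:
3 = 51 − 2·24
3 = −2·228 + 9·51
3 = 9·735 − 29·228
So 3 = (9)·735 + (-29)·228.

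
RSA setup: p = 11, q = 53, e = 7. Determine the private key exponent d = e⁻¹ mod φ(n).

φ(n) = (p−1)(q−1) = 10·52 = 520.
Need d with 7·d ≡ 1 (mod 520). Apply the extended Euclidean algorithm:
520 = 74×7 + 2
7 = 3×2 + 1
2 = 2×1 + 0
Back-substitute:
1 = 7 − 3·2
1 = −3·520 + 223·7
So 7·223 ≡ 1 (mod 520), hence d = 223.

223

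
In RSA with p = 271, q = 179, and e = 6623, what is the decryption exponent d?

29447

φ(n) = (p−1)(q−1) = 270·178 = 48060.
Need d with 6623·d ≡ 1 (mod 48060). Apply the extended Euclidean algorithm:
48060 = 7×6623 + 1699
6623 = 3×1699 + 1526
1699 = 1×1526 + 173
1526 = 8×173 + 142
173 = 1×142 + 31
142 = 4×31 + 18
31 = 1×18 + 13
18 = 1×13 + 5
13 = 2×5 + 3
5 = 1×3 + 2
3 = 1×2 + 1
2 = 2×1 + 0
Back-substitute:
1 = 3 − 2
1 = −5 + 2·3
1 = 2·13 − 5·5
1 = −5·18 + 7·13
1 = 7·31 − 12·18
1 = −12·142 + 55·31
1 = 55·173 − 67·142
1 = −67·1526 + 591·173
1 = 591·1699 − 658·1526
1 = −658·6623 + 2565·1699
1 = 2565·48060 − 18613·6623
So 6623·(-18613) ≡ 1 (mod 48060), hence d ≡ -18613 ≡ 29447 (mod 48060).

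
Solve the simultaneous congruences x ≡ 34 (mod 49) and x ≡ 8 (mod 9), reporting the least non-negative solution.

Write x = 34 + 49·k. Then 49·k ≡ 8 − 34 ≡ 1 (mod 9).
Need 49⁻¹ mod 9. Extended Euclid on (9, 4):
9 = 2*4 + 1
4 = 4*1 + 0
Back-substitute:
1 = 9 − 2·4
49⁻¹ ≡ 7 (mod 9), so k ≡ 7·1 ≡ 7 (mod 9).
x = 34 + 49·7 = 377.

377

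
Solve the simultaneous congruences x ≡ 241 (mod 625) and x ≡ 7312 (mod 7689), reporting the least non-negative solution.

1245241

Write x = 241 + 625·k. Then 625·k ≡ 7312 − 241 ≡ 7071 (mod 7689).
Need 625⁻¹ mod 7689. Extended Euclid on (7689, 625):
7689 = 12×625 + 189
625 = 3×189 + 58
189 = 3×58 + 15
58 = 3×15 + 13
15 = 1×13 + 2
13 = 6×2 + 1
2 = 2×1 + 0
Back-substitute:
1 = 13 − 6·2
1 = −6·15 + 7·13
1 = 7·58 − 27·15
1 = −27·189 + 88·58
1 = 88·625 − 291·189
1 = −291·7689 + 3580·625
625⁻¹ ≡ 3580 (mod 7689), so k ≡ 3580·7071 ≡ 1992 (mod 7689).
x = 241 + 625·1992 = 1245241.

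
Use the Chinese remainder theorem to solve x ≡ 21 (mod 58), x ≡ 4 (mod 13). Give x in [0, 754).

Write x = 21 + 58·k. Then 58·k ≡ 4 − 21 ≡ 9 (mod 13).
Need 58⁻¹ mod 13. Extended Euclid on (13, 6):
13 = 2·6 + 1
6 = 6·1 + 0
Back-substitute:
1 = 13 − 2·6
58⁻¹ ≡ 11 (mod 13), so k ≡ 11·9 ≡ 8 (mod 13).
x = 21 + 58·8 = 485.

485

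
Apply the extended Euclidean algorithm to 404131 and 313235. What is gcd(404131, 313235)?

Repeated division:
404131 = 1×313235 + 90896
313235 = 3×90896 + 40547
90896 = 2×40547 + 9802
40547 = 4×9802 + 1339
9802 = 7×1339 + 429
1339 = 3×429 + 52
429 = 8×52 + 13
52 = 4×13 + 0
gcd(404131, 313235) = 13.
Back-substituting:
13 = 429 − 8·52
13 = −8·1339 + 25·429
13 = 25·9802 − 183·1339
13 = −183·40547 + 757·9802
13 = 757·90896 − 1697·40547
13 = −1697·313235 + 5848·90896
13 = 5848·404131 − 7545·313235
So 13 = (5848)·404131 + (-7545)·313235.

13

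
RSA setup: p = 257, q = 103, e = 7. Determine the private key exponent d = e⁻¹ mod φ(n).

11191

φ(n) = (p−1)(q−1) = 256·102 = 26112.
Need d with 7·d ≡ 1 (mod 26112). Apply the extended Euclidean algorithm:
26112 = 3730×7 + 2
7 = 3×2 + 1
2 = 2×1 + 0
Back-substitute:
1 = 7 − 3·2
1 = −3·26112 + 11191·7
So 7·11191 ≡ 1 (mod 26112), hence d = 11191.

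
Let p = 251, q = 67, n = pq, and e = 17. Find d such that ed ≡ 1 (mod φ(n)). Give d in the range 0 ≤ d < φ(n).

φ(n) = (p−1)(q−1) = 250·66 = 16500.
Need d with 17·d ≡ 1 (mod 16500). Apply the extended Euclidean algorithm:
16500 = 970·17 + 10
17 = 1·10 + 7
10 = 1·7 + 3
7 = 2·3 + 1
3 = 3·1 + 0
Back-substitute:
1 = 7 − 2·3
1 = −2·10 + 3·7
1 = 3·17 − 5·10
1 = −5·16500 + 4853·17
So 17·4853 ≡ 1 (mod 16500), hence d = 4853.

4853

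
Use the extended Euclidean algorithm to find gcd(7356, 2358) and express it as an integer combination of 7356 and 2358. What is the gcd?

Euclidean algorithm:
7356 = 3×2358 + 282
2358 = 8×282 + 102
282 = 2×102 + 78
102 = 1×78 + 24
78 = 3×24 + 6
24 = 4×6 + 0
gcd(7356, 2358) = 6.
Back-substituting:
6 = 78 − 3·24
6 = −3·102 + 4·78
6 = 4·282 − 11·102
6 = −11·2358 + 92·282
6 = 92·7356 − 287·2358
So 6 = (92)·7356 + (-287)·2358.

6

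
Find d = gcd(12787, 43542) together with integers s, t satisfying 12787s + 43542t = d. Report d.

1

Repeated division:
43542 = 3×12787 + 5181
12787 = 2×5181 + 2425
5181 = 2×2425 + 331
2425 = 7×331 + 108
331 = 3×108 + 7
108 = 15×7 + 3
7 = 2×3 + 1
3 = 3×1 + 0
gcd(12787, 43542) = 1.
Working backward:
1 = 7 − 2·3
1 = −2·108 + 31·7
1 = 31·331 − 95·108
1 = −95·2425 + 696·331
1 = 696·5181 − 1487·2425
1 = −1487·12787 + 3670·5181
1 = 3670·43542 − 12497·12787
So 1 = (3670)·43542 + (-12497)·12787.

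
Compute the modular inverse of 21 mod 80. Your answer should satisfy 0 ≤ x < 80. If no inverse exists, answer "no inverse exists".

gcd(80, 21) by repeated division:
80 = 3*21 + 17
21 = 1*17 + 4
17 = 4*4 + 1
4 = 4*1 + 0
The gcd is 1. Working backward:
1 = 17 − 4·4
1 = −4·21 + 5·17
1 = 5·80 − 19·21
Thus 21·(-19) ≡ 1 (mod 80); reducing, -19 mod 80 = 61.

61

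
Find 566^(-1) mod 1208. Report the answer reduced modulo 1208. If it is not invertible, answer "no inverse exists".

no inverse exists

Euclidean algorithm on 1208, 566:
1208 = 2·566 + 76
566 = 7·76 + 34
76 = 2·34 + 8
34 = 4·8 + 2
8 = 4·2 + 0
Since gcd = 2 > 1, 566 is not a unit mod 1208.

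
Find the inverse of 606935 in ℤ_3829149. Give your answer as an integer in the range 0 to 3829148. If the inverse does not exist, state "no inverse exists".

Apply the Euclidean algorithm to 3829149 and 606935:
3829149 = 6*606935 + 187539
606935 = 3*187539 + 44318
187539 = 4*44318 + 10267
44318 = 4*10267 + 3250
10267 = 3*3250 + 517
3250 = 6*517 + 148
517 = 3*148 + 73
148 = 2*73 + 2
73 = 36*2 + 1
2 = 2*1 + 0
Since gcd(606935, 3829149) = 1, back-substitute to write 1 as a combination:
1 = 73 − 36·2
1 = −36·148 + 73·73
1 = 73·517 − 255·148
1 = −255·3250 + 1603·517
1 = 1603·10267 − 5064·3250
1 = −5064·44318 + 21859·10267
1 = 21859·187539 − 92500·44318
1 = −92500·606935 + 299359·187539
1 = 299359·3829149 − 1888654·606935
So 606935·(-1888654) ≡ 1 (mod 3829149), and -1888654 ≡ 1940495 (mod 3829149).

1940495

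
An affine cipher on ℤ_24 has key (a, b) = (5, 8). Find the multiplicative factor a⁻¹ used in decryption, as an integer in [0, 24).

Apply the Euclidean algorithm to 24 and 5:
24 = 4×5 + 4
5 = 1×4 + 1
4 = 4×1 + 0
The gcd is 1. Working backward:
1 = 5 − 4
1 = −24 + 5·5
So 5·5 ≡ 1 (mod 24).

5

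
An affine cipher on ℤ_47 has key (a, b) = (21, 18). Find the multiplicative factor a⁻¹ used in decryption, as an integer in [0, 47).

Extended Euclidean algorithm:
47 = 2·21 + 5
21 = 4·5 + 1
5 = 5·1 + 0
The gcd is 1. Working backward:
1 = 21 − 4·5
1 = −4·47 + 9·21
So 21·9 ≡ 1 (mod 47).

9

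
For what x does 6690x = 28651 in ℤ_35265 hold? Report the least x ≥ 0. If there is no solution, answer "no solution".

gcd(6690, 35265):
35265 = 5×6690 + 1815
6690 = 3×1815 + 1245
1815 = 1×1245 + 570
1245 = 2×570 + 105
570 = 5×105 + 45
105 = 2×45 + 15
45 = 3×15 + 0
gcd = 15, but 15 ∤ 28651, so the congruence has no solution.

no solution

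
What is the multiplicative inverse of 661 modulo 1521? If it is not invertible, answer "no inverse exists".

Apply the Euclidean algorithm to 1521 and 661:
1521 = 2×661 + 199
661 = 3×199 + 64
199 = 3×64 + 7
64 = 9×7 + 1
7 = 7×1 + 0
gcd = 1, so the inverse exists. Back-substitute:
1 = 64 − 9·7
1 = −9·199 + 28·64
1 = 28·661 − 93·199
1 = −93·1521 + 214·661
So 661·214 ≡ 1 (mod 1521).

214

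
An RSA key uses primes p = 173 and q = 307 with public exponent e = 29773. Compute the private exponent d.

34309

φ(n) = (p−1)(q−1) = 172·306 = 52632.
Need d with 29773·d ≡ 1 (mod 52632). Apply the extended Euclidean algorithm:
52632 = 1*29773 + 22859
29773 = 1*22859 + 6914
22859 = 3*6914 + 2117
6914 = 3*2117 + 563
2117 = 3*563 + 428
563 = 1*428 + 135
428 = 3*135 + 23
135 = 5*23 + 20
23 = 1*20 + 3
20 = 6*3 + 2
3 = 1*2 + 1
2 = 2*1 + 0
Back-substitute:
1 = 3 − 2
1 = −20 + 7·3
1 = 7·23 − 8·20
1 = −8·135 + 47·23
1 = 47·428 − 149·135
1 = −149·563 + 196·428
1 = 196·2117 − 737·563
1 = −737·6914 + 2407·2117
1 = 2407·22859 − 7958·6914
1 = −7958·29773 + 10365·22859
1 = 10365·52632 − 18323·29773
So 29773·(-18323) ≡ 1 (mod 52632), hence d ≡ -18323 ≡ 34309 (mod 52632).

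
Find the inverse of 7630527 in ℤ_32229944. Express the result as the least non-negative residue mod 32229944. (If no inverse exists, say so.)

7995511

gcd(32229944, 7630527) by repeated division:
32229944 = 4·7630527 + 1707836
7630527 = 4·1707836 + 799183
1707836 = 2·799183 + 109470
799183 = 7·109470 + 32893
109470 = 3·32893 + 10791
32893 = 3·10791 + 520
10791 = 20·520 + 391
520 = 1·391 + 129
391 = 3·129 + 4
129 = 32·4 + 1
4 = 4·1 + 0
The gcd is 1. Working backward:
1 = 129 − 32·4
1 = −32·391 + 97·129
1 = 97·520 − 129·391
1 = −129·10791 + 2677·520
1 = 2677·32893 − 8160·10791
1 = −8160·109470 + 27157·32893
1 = 27157·799183 − 198259·109470
1 = −198259·1707836 + 423675·799183
1 = 423675·7630527 − 1892959·1707836
1 = −1892959·32229944 + 7995511·7630527
So 7630527·7995511 ≡ 1 (mod 32229944).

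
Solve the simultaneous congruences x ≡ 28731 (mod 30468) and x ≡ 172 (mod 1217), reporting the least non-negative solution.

Write x = 28731 + 30468·k. Then 30468·k ≡ 172 − 28731 ≡ 649 (mod 1217).
Need 30468⁻¹ mod 1217. Extended Euclid on (1217, 43):
1217 = 28×43 + 13
43 = 3×13 + 4
13 = 3×4 + 1
4 = 4×1 + 0
Back-substitute:
1 = 13 − 3·4
1 = −3·43 + 10·13
1 = 10·1217 − 283·43
30468⁻¹ ≡ 934 (mod 1217), so k ≡ 934·649 ≡ 100 (mod 1217).
x = 28731 + 30468·100 = 3075531.

3075531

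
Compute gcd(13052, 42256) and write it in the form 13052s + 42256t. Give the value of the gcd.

Repeated division:
42256 = 3·13052 + 3100
13052 = 4·3100 + 652
3100 = 4·652 + 492
652 = 1·492 + 160
492 = 3·160 + 12
160 = 13·12 + 4
12 = 3·4 + 0
gcd(13052, 42256) = 4.
Working backward:
4 = 160 − 13·12
4 = −13·492 + 40·160
4 = 40·652 − 53·492
4 = −53·3100 + 252·652
4 = 252·13052 − 1061·3100
4 = −1061·42256 + 3435·13052
So 4 = (-1061)·42256 + (3435)·13052.

4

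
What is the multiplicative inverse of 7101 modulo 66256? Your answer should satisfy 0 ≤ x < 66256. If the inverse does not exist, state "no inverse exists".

Apply the Euclidean algorithm to 66256 and 7101:
66256 = 9·7101 + 2347
7101 = 3·2347 + 60
2347 = 39·60 + 7
60 = 8·7 + 4
7 = 1·4 + 3
4 = 1·3 + 1
3 = 3·1 + 0
The gcd is 1. Working backward:
1 = 4 − 3
1 = −7 + 2·4
1 = 2·60 − 17·7
1 = −17·2347 + 665·60
1 = 665·7101 − 2012·2347
1 = −2012·66256 + 18773·7101
So 7101·18773 ≡ 1 (mod 66256).

18773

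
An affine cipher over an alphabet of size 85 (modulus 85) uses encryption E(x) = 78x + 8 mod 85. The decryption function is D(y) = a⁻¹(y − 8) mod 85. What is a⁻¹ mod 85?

Run Euclid on (85, 78):
85 = 1*78 + 7
78 = 11*7 + 1
7 = 7*1 + 0
gcd = 1, so the inverse exists. Back-substitute:
1 = 78 − 11·7
1 = −11·85 + 12·78
So 78·12 ≡ 1 (mod 85).

12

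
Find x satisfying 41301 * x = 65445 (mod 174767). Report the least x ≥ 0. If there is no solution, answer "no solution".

First find gcd(41301, 174767):
174767 = 4×41301 + 9563
41301 = 4×9563 + 3049
9563 = 3×3049 + 416
3049 = 7×416 + 137
416 = 3×137 + 5
137 = 27×5 + 2
5 = 2×2 + 1
2 = 2×1 + 0
gcd = 1, so a unique solution mod 174767 exists.
Back-substitute for the Bézout coefficients:
1 = 5 − 2·2
1 = −2·137 + 55·5
1 = 55·416 − 167·137
1 = −167·3049 + 1224·416
1 = 1224·9563 − 3839·3049
1 = −3839·41301 + 16580·9563
1 = 16580·174767 − 70159·41301
So 41301·(-70159) ≡ 1 (mod 174767), giving 41301⁻¹ ≡ 104608.
x ≡ 41301⁻¹·65445 ≡ 104608·65445 ≡ 97636 (mod 174767).

97636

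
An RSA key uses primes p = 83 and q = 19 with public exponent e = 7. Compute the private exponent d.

φ(n) = (p−1)(q−1) = 82·18 = 1476.
Need d with 7·d ≡ 1 (mod 1476). Apply the extended Euclidean algorithm:
1476 = 210*7 + 6
7 = 1*6 + 1
6 = 6*1 + 0
Back-substitute:
1 = 7 − 6
1 = −1476 + 211·7
So 7·211 ≡ 1 (mod 1476), hence d = 211.

211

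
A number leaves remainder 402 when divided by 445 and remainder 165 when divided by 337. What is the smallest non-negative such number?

Write x = 402 + 445·k. Then 445·k ≡ 165 − 402 ≡ 100 (mod 337).
Need 445⁻¹ mod 337. Extended Euclid on (337, 108):
337 = 3×108 + 13
108 = 8×13 + 4
13 = 3×4 + 1
4 = 4×1 + 0
Back-substitute:
1 = 13 − 3·4
1 = −3·108 + 25·13
1 = 25·337 − 78·108
445⁻¹ ≡ 259 (mod 337), so k ≡ 259·100 ≡ 288 (mod 337).
x = 402 + 445·288 = 128562.

128562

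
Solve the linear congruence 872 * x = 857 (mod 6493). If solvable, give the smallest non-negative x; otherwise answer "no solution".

4074

First find gcd(872, 6493):
6493 = 7·872 + 389
872 = 2·389 + 94
389 = 4·94 + 13
94 = 7·13 + 3
13 = 4·3 + 1
3 = 3·1 + 0
gcd = 1, so a unique solution mod 6493 exists.
Back-substitute for the Bézout coefficients:
1 = 13 − 4·3
1 = −4·94 + 29·13
1 = 29·389 − 120·94
1 = −120·872 + 269·389
1 = 269·6493 − 2003·872
So 872·(-2003) ≡ 1 (mod 6493), giving 872⁻¹ ≡ 4490.
x ≡ 872⁻¹·857 ≡ 4490·857 ≡ 4074 (mod 6493).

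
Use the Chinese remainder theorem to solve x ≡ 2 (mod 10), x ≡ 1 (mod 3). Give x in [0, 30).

Write x = 2 + 10·k. Then 10·k ≡ 1 − 2 ≡ 2 (mod 3).
Need 10⁻¹ mod 3. Extended Euclid on (3, 1):
3 = 3·1 + 0
10⁻¹ ≡ 1 (mod 3), so k ≡ 1·2 ≡ 2 (mod 3).
x = 2 + 10·2 = 22.

22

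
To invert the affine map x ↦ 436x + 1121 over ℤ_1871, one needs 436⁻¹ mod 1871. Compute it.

1429

Extended Euclidean algorithm:
1871 = 4*436 + 127
436 = 3*127 + 55
127 = 2*55 + 17
55 = 3*17 + 4
17 = 4*4 + 1
4 = 4*1 + 0
Since gcd(436, 1871) = 1, back-substitute to write 1 as a combination:
1 = 17 − 4·4
1 = −4·55 + 13·17
1 = 13·127 − 30·55
1 = −30·436 + 103·127
1 = 103·1871 − 442·436
So 436·(-442) ≡ 1 (mod 1871), and -442 ≡ 1429 (mod 1871).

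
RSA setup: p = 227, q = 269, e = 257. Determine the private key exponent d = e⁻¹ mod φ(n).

φ(n) = (p−1)(q−1) = 226·268 = 60568.
Need d with 257·d ≡ 1 (mod 60568). Apply the extended Euclidean algorithm:
60568 = 235·257 + 173
257 = 1·173 + 84
173 = 2·84 + 5
84 = 16·5 + 4
5 = 1·4 + 1
4 = 4·1 + 0
Back-substitute:
1 = 5 − 4
1 = −84 + 17·5
1 = 17·173 − 35·84
1 = −35·257 + 52·173
1 = 52·60568 − 12255·257
So 257·(-12255) ≡ 1 (mod 60568), hence d ≡ -12255 ≡ 48313 (mod 60568).

48313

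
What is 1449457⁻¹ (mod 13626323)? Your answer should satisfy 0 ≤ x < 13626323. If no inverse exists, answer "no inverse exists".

4317421

Run Euclid on (13626323, 1449457):
13626323 = 9·1449457 + 581210
1449457 = 2·581210 + 287037
581210 = 2·287037 + 7136
287037 = 40·7136 + 1597
7136 = 4·1597 + 748
1597 = 2·748 + 101
748 = 7·101 + 41
101 = 2·41 + 19
41 = 2·19 + 3
19 = 6·3 + 1
3 = 3·1 + 0
gcd = 1, so the inverse exists. Back-substitute:
1 = 19 − 6·3
1 = −6·41 + 13·19
1 = 13·101 − 32·41
1 = −32·748 + 237·101
1 = 237·1597 − 506·748
1 = −506·7136 + 2261·1597
1 = 2261·287037 − 90946·7136
1 = −90946·581210 + 184153·287037
1 = 184153·1449457 − 459252·581210
1 = −459252·13626323 + 4317421·1449457
So 1449457·4317421 ≡ 1 (mod 13626323).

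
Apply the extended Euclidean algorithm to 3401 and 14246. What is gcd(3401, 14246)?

1

Apply Euclid's algorithm to 14246 and 3401:
14246 = 4×3401 + 642
3401 = 5×642 + 191
642 = 3×191 + 69
191 = 2×69 + 53
69 = 1×53 + 16
53 = 3×16 + 5
16 = 3×5 + 1
5 = 5×1 + 0
gcd(3401, 14246) = 1.
Working backward:
1 = 16 − 3·5
1 = −3·53 + 10·16
1 = 10·69 − 13·53
1 = −13·191 + 36·69
1 = 36·642 − 121·191
1 = −121·3401 + 641·642
1 = 641·14246 − 2685·3401
So 1 = (641)·14246 + (-2685)·3401.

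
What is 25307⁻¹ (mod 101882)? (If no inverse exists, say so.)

3583

Run Euclid on (101882, 25307):
101882 = 4*25307 + 654
25307 = 38*654 + 455
654 = 1*455 + 199
455 = 2*199 + 57
199 = 3*57 + 28
57 = 2*28 + 1
28 = 28*1 + 0
gcd = 1, so the inverse exists. Back-substitute:
1 = 57 − 2·28
1 = −2·199 + 7·57
1 = 7·455 − 16·199
1 = −16·654 + 23·455
1 = 23·25307 − 890·654
1 = −890·101882 + 3583·25307
So 25307·3583 ≡ 1 (mod 101882).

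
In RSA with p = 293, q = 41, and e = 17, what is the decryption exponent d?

10993

φ(n) = (p−1)(q−1) = 292·40 = 11680.
Need d with 17·d ≡ 1 (mod 11680). Apply the extended Euclidean algorithm:
11680 = 687×17 + 1
17 = 17×1 + 0
Back-substitute:
1 = 11680 − 687·17
So 17·(-687) ≡ 1 (mod 11680), hence d ≡ -687 ≡ 10993 (mod 11680).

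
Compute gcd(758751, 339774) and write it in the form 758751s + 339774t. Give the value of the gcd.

3

Euclidean algorithm:
758751 = 2×339774 + 79203
339774 = 4×79203 + 22962
79203 = 3×22962 + 10317
22962 = 2×10317 + 2328
10317 = 4×2328 + 1005
2328 = 2×1005 + 318
1005 = 3×318 + 51
318 = 6×51 + 12
51 = 4×12 + 3
12 = 4×3 + 0
gcd(758751, 339774) = 3.
Back-substituting:
3 = 51 − 4·12
3 = −4·318 + 25·51
3 = 25·1005 − 79·318
3 = −79·2328 + 183·1005
3 = 183·10317 − 811·2328
3 = −811·22962 + 1805·10317
3 = 1805·79203 − 6226·22962
3 = −6226·339774 + 26709·79203
3 = 26709·758751 − 59644·339774
So 3 = (26709)·758751 + (-59644)·339774.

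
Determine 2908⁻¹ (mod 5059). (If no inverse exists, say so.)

gcd(5059, 2908) by repeated division:
5059 = 1·2908 + 2151
2908 = 1·2151 + 757
2151 = 2·757 + 637
757 = 1·637 + 120
637 = 5·120 + 37
120 = 3·37 + 9
37 = 4·9 + 1
9 = 9·1 + 0
The gcd is 1. Working backward:
1 = 37 − 4·9
1 = −4·120 + 13·37
1 = 13·637 − 69·120
1 = −69·757 + 82·637
1 = 82·2151 − 233·757
1 = −233·2908 + 315·2151
1 = 315·5059 − 548·2908
Thus 2908·(-548) ≡ 1 (mod 5059); reducing, -548 mod 5059 = 4511.

4511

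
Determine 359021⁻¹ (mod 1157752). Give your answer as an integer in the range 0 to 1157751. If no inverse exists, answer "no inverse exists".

Run Euclid on (1157752, 359021):
1157752 = 3×359021 + 80689
359021 = 4×80689 + 36265
80689 = 2×36265 + 8159
36265 = 4×8159 + 3629
8159 = 2×3629 + 901
3629 = 4×901 + 25
901 = 36×25 + 1
25 = 25×1 + 0
The gcd is 1. Working backward:
1 = 901 − 36·25
1 = −36·3629 + 145·901
1 = 145·8159 − 326·3629
1 = −326·36265 + 1449·8159
1 = 1449·80689 − 3224·36265
1 = −3224·359021 + 14345·80689
1 = 14345·1157752 − 46259·359021
So 359021·(-46259) ≡ 1 (mod 1157752), and -46259 ≡ 1111493 (mod 1157752).

1111493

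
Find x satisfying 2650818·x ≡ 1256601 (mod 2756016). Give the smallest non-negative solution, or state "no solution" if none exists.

gcd(2650818, 2756016):
2756016 = 1·2650818 + 105198
2650818 = 25·105198 + 20868
105198 = 5·20868 + 858
20868 = 24·858 + 276
858 = 3·276 + 30
276 = 9·30 + 6
30 = 5·6 + 0
gcd = 6, but 6 ∤ 1256601, so the congruence has no solution.

no solution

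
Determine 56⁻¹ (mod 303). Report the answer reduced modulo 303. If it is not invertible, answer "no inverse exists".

92

Run Euclid on (303, 56):
303 = 5·56 + 23
56 = 2·23 + 10
23 = 2·10 + 3
10 = 3·3 + 1
3 = 3·1 + 0
gcd = 1, so the inverse exists. Back-substitute:
1 = 10 − 3·3
1 = −3·23 + 7·10
1 = 7·56 − 17·23
1 = −17·303 + 92·56
So 56·92 ≡ 1 (mod 303).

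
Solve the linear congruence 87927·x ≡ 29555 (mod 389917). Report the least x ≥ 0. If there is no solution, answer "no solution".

First find gcd(87927, 389917):
389917 = 4*87927 + 38209
87927 = 2*38209 + 11509
38209 = 3*11509 + 3682
11509 = 3*3682 + 463
3682 = 7*463 + 441
463 = 1*441 + 22
441 = 20*22 + 1
22 = 22*1 + 0
gcd = 1, so a unique solution mod 389917 exists.
Back-substitute for the Bézout coefficients:
1 = 441 − 20·22
1 = −20·463 + 21·441
1 = 21·3682 − 167·463
1 = −167·11509 + 522·3682
1 = 522·38209 − 1733·11509
1 = −1733·87927 + 3988·38209
1 = 3988·389917 − 17685·87927
So 87927·(-17685) ≡ 1 (mod 389917), giving 87927⁻¹ ≡ 372232.
x ≡ 87927⁻¹·29555 ≡ 372232·29555 ≡ 198522 (mod 389917).

198522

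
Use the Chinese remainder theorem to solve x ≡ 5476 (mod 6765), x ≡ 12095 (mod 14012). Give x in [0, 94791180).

70814731

Write x = 5476 + 6765·k. Then 6765·k ≡ 12095 − 5476 ≡ 6619 (mod 14012).
Need 6765⁻¹ mod 14012. Extended Euclid on (14012, 6765):
14012 = 2·6765 + 482
6765 = 14·482 + 17
482 = 28·17 + 6
17 = 2·6 + 5
6 = 1·5 + 1
5 = 5·1 + 0
Back-substitute:
1 = 6 − 5
1 = −17 + 3·6
1 = 3·482 − 85·17
1 = −85·6765 + 1193·482
1 = 1193·14012 − 2471·6765
6765⁻¹ ≡ 11541 (mod 14012), so k ≡ 11541·6619 ≡ 10467 (mod 14012).
x = 5476 + 6765·10467 = 70814731.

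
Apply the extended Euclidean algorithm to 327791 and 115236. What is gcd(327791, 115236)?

Apply Euclid's algorithm to 327791 and 115236:
327791 = 2*115236 + 97319
115236 = 1*97319 + 17917
97319 = 5*17917 + 7734
17917 = 2*7734 + 2449
7734 = 3*2449 + 387
2449 = 6*387 + 127
387 = 3*127 + 6
127 = 21*6 + 1
6 = 6*1 + 0
gcd(327791, 115236) = 1.
Back-substituting:
1 = 127 − 21·6
1 = −21·387 + 64·127
1 = 64·2449 − 405·387
1 = −405·7734 + 1279·2449
1 = 1279·17917 − 2963·7734
1 = −2963·97319 + 16094·17917
1 = 16094·115236 − 19057·97319
1 = −19057·327791 + 54208·115236
So 1 = (-19057)·327791 + (54208)·115236.

1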